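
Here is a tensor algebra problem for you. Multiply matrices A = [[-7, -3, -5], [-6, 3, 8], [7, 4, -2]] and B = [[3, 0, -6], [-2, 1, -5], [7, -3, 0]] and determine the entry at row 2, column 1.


(AB)_{ij} = sum_k A_{ik} B_{kj}.
For i=2, j=1:
A_{21} * B_{11} = -6 * 3 = -18
A_{22} * B_{21} = 3 * -2 = -6
A_{23} * B_{31} = 8 * 7 = 56
Sum = -18 + -6 + 56 = 32

32


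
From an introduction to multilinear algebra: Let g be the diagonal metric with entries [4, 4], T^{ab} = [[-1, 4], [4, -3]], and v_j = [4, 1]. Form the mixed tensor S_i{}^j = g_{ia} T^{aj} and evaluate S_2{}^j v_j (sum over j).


Step 1: lower the first index. For a diagonal metric, g_{ia} T^{aj} = g_{ii} T^{ij} (no sum on i).
g_{22} = 4
S_2{}^1 = 4 * T^{21} = 4 * 4 = 16
S_2{}^2 = 4 * T^{22} = 4 * -3 = -12
Step 2: contract S_2{}^j with v_j.
S_2{}^1 * v_1 = 16 * 4 = 64
S_2{}^2 * v_2 = -12 * 1 = -12
Result = 64 + -12 = 52

52


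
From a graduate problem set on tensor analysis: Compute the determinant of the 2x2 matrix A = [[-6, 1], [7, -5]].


For a 2x2 matrix [[a, b], [c, d]], det = a*d - b*c.
a = -6, b = 1, c = 7, d = -5
a*d = -6 * -5 = 30
b*c = 1 * 7 = 7
det = 30 - 7 = 23

23


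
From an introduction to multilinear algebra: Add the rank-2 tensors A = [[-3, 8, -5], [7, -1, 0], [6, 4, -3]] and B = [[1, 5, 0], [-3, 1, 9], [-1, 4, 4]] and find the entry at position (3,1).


Tensor addition is component-wise: (A + B)_{ij} = A_{ij} + B_{ij}.
A_{31} = 6
B_{31} = -1
(A + B)_{31} = 6 + -1 = 5

5


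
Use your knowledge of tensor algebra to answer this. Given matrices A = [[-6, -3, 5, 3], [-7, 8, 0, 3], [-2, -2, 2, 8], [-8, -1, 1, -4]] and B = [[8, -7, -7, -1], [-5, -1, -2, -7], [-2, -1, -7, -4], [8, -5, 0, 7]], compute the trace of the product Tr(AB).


Tr(AB) = sum_i (AB)_{ii} where (AB)_{ii} = sum_k A_{ik} B_{ki}.
(AB)_{11} = -6*8 + -3*-5 + 5*-2 + 3*8 = -19
(AB)_{22} = -7*-7 + 8*-1 + 0*-1 + 3*-5 = 26
(AB)_{33} = -2*-7 + -2*-2 + 2*-7 + 8*0 = 4
(AB)_{44} = -8*-1 + -1*-7 + 1*-4 + -4*7 = -17
Tr(AB) = -19 + 26 + 4 + -17 = -6

-6


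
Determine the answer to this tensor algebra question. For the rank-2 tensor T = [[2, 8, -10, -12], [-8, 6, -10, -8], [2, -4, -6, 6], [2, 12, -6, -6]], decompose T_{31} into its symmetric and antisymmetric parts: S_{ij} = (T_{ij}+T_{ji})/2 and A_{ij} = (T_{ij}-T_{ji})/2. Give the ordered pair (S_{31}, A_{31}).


T_{31} = 2
T_{13} = -10
S_{31} = (2 + -10)/2 = -8/2 = -4
A_{31} = (2 - -10)/2 = 12/2 = 6
Check: S + A = -4 + 6 = 2 = T_{31}.

(-4, 6)


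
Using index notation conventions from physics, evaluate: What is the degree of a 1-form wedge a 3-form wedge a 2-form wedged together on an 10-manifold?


The degree of a wedge product is the sum of the degrees of the individual forms.
Degrees: 1, 3, 2
Total degree = 1 + 3 + 2 = 6

6


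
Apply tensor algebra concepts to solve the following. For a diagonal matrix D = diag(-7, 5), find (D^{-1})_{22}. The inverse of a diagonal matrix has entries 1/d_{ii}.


For a diagonal matrix, the inverse has entries (D^{-1})_{ii} = 1/d_{ii}.
The diagonal entries are: d_{11} = -7, d_{22} = 5
We need (D^{-1})_{22} = 1/d_{22} = 1/5 = 1/5

1/5


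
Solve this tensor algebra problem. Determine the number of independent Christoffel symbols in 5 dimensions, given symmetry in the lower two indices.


Christoffel symbols Gamma^k_{ij} are symmetric in i,j, so there are d * d(d+1)/2 independent symbols.
d = 5
d(d+1)/2 = 5 * 6 / 2 = 15
Total = 5 * 15 = 75

75


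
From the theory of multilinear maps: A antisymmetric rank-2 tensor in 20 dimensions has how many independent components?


A antisymmetric rank-2 tensor in d dimensions has d(d-1)/2 independent components.
d = 20
d(d-1)/2 = 20 * 19 / 2 = 380 / 2 = 190

190


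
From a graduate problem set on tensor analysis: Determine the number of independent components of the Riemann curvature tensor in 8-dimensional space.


The Riemann tensor in d dimensions has d^2(d^2 - 1)/12 independent components.
d = 8, so d^2 = 64
d^2 - 1 = 63
d^2(d^2 - 1) = 64 * 63 = 4032
Divide by 12: 4032 / 12 = 336

336


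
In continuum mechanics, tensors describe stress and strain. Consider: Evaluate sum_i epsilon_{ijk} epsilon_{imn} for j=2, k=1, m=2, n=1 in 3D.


Using the identity: epsilon_{ijk} epsilon_{imn} = delta_{jm} delta_{kn} - delta_{jn} delta_{km}.
delta_{22} = 1
delta_{11} = 1
delta_{21} = 0
delta_{12} = 0
Result = 1 * 1 - 0 * 0 = 1 - 0 = 1

1


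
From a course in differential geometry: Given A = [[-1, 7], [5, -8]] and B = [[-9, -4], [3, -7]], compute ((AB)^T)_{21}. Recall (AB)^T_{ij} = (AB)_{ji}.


(AB)^T_{ij} = (AB)_{ji} = sum_k A_{jk} B_{ki}.
For i=2, j=1 we need (AB)_{12}:
A_{11} * B_{12} = -1 * -4 = 4
A_{12} * B_{22} = 7 * -7 = -49
Sum = 4 + -49 = -45

-45


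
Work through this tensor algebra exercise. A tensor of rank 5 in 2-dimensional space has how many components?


The number of components of a rank-r tensor in d dimensions is d^r.
Here d = 2 and r = 5.
2^5 = 32

32


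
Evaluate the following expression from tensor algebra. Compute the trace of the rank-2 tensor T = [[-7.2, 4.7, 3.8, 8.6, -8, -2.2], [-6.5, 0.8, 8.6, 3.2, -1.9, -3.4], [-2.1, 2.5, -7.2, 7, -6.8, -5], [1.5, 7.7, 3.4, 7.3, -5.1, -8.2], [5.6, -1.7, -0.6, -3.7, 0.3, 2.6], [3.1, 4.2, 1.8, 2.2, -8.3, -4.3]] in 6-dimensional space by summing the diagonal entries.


The contraction (trace) of a rank-2 tensor is the sum of its diagonal elements.
Diagonal entries: A[1,1] = -7.2, A[2,2] = 0.8, A[3,3] = -7.2, A[4,4] = 7.3, A[5,5] = 0.3, A[6,6] = -4.3
Tr(A) = -7.2 + 0.8 + -7.2 + 7.3 + 0.3 + -4.3 = -10.3

-10.3


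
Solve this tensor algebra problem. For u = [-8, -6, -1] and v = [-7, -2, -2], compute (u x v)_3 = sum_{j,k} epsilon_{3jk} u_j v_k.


(u x v)_3 = sum_{j,k} epsilon_{3jk} u_j v_k. Only permutations of (1,2,3) contribute; the two non-zero terms are:
eps_{312} u_1 v_2 = 1 * -8 * -2 = 16
eps_{321} u_2 v_1 = -1 * -6 * -7 = -42
(u x v)_3 = -26

-26


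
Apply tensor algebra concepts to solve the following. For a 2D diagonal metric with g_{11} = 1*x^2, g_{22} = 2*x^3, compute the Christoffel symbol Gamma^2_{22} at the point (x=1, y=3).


For a diagonal metric, Gamma^k_{ij} = (1/2) g^{kk} (dg_{ik}/dx_j + dg_{jk}/dx_i - dg_{ij}/dx_k).
The metric is diagonal, so g_{ab} = 0 for a != b.
At the given point: g_{11} = 1, g_{22} = 2
g^{22} = 1/2
dg_{22}/dx_2 = dg_{22}/dx_2 = 0
dg_{22}/dx_2 = dg_{22}/dx_2 = 0
dg_{22}/dx_2 = dg_{22}/dx_2 = 0
Numerator = 0 + 0 - 0 = 0
Gamma^2_{22} = 0 / (2 * 2) = 0

0


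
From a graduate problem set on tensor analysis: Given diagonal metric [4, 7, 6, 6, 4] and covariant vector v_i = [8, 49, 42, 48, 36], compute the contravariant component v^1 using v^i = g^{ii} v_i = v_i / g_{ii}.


To raise an index with a diagonal metric: v^i = v_i / g_{ii}.
For index 1: v_1 = 8, g_{11} = 4
v^1 = 8 / 4 = 2

2


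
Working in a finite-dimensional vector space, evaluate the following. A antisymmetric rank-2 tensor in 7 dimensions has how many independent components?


A antisymmetric rank-2 tensor in d dimensions has d(d-1)/2 independent components.
d = 7
d(d-1)/2 = 7 * 6 / 2 = 42 / 2 = 21

21


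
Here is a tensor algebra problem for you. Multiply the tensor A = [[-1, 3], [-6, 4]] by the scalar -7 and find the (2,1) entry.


Scalar multiplication: (cA)_{ij} = c * A_{ij}.
c = -7
A_{21} = -6
(cA)_{21} = -7 * -6 = 42

42


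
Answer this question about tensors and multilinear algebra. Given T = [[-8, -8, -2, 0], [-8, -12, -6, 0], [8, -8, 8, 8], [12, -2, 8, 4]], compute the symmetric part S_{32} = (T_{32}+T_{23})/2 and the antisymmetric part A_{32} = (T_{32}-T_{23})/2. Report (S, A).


T_{32} = -8
T_{23} = -6
S_{32} = (-8 + -6)/2 = -14/2 = -7
A_{32} = (-8 - -6)/2 = -2/2 = -1
Check: S + A = -7 + -1 = -8 = T_{32}.

(-7, -1)


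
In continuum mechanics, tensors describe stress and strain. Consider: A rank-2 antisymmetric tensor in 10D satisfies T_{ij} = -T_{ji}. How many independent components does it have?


An antisymmetric rank-2 tensor satisfies A_{ij} = -A_{ji}, so diagonal entries are zero.
The independent components are the upper-triangular entries: C(n, 2) = n(n-1)/2.
n = 10
C(10, 2) = 10 * 9 / 2 = 90 / 2 = 45

45


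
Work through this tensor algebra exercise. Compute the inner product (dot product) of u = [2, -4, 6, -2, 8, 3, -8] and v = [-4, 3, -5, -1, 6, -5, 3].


The inner product u . v = sum of u_i * v_i.
Term-by-term: 2 * -4, -4 * 3, 6 * -5, -2 * -1, 8 * 6, 3 * -5, -8 * 3
Products: -8, -12, -30, 2, 48, -15, -24
Sum = -8 + -12 + -30 + 2 + 48 + -15 + -24 = -39

-39


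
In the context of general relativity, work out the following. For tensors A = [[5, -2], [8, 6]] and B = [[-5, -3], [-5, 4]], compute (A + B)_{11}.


Tensor addition is component-wise: (A + B)_{ij} = A_{ij} + B_{ij}.
A_{11} = 5
B_{11} = -5
(A + B)_{11} = 5 + -5 = 0

0


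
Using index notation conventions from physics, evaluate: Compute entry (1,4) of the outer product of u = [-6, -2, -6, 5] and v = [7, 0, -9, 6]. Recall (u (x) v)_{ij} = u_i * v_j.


The outer product entry T_{ij} = u_i * v_j.
We need i=1, j=4.
u_1 = -6, v_4 = 6
T_{1,4} = -6 * 6 = -36

-36


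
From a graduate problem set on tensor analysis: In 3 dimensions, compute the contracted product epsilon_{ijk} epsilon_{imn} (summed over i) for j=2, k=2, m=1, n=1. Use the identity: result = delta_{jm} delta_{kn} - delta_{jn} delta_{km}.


Using the identity: epsilon_{ijk} epsilon_{imn} = delta_{jm} delta_{kn} - delta_{jn} delta_{km}.
delta_{21} = 0
delta_{21} = 0
delta_{21} = 0
delta_{21} = 0
Result = 0 * 0 - 0 * 0 = 0 - 0 = 0

0


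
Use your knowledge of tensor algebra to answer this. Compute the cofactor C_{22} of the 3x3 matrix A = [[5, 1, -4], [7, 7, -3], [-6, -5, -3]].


To find cofactor C_{22}, delete row 2 and column 2.
The resulting 2x2 submatrix is: [[5, -4], [-6, -3]]
Minor M_{22} = 5*-3 - -4*-6
  = -15 - 24 = -39
Sign = (-1)^(2+2) = (-1)^4 = 1
Cofactor C_{22} = 1 * -39 = -39

-39


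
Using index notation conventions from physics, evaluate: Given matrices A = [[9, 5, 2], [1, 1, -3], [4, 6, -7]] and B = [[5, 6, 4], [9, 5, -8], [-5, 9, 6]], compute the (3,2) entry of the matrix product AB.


(AB)_{ij} = sum_k A_{ik} B_{kj}.
For i=3, j=2:
A_{31} * B_{12} = 4 * 6 = 24
A_{32} * B_{22} = 6 * 5 = 30
A_{33} * B_{32} = -7 * 9 = -63
Sum = 24 + 30 + -63 = -9

-9


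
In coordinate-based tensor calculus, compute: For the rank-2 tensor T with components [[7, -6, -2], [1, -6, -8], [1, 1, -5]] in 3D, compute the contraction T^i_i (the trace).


The contraction (trace) of a rank-2 tensor is the sum of its diagonal elements.
Diagonal entries: A[1,1] = 7, A[2,2] = -6, A[3,3] = -5
Tr(A) = 7 + -6 + -5 = -4

-4


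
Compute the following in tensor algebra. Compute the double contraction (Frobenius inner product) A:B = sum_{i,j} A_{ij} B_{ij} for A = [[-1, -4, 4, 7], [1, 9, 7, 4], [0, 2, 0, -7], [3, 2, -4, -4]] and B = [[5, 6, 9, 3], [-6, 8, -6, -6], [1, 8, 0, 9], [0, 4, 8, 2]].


A:B = sum over all i,j of A_{ij} * B_{ij}.
Row 1: -1*5=-5, -4*6=-24, 4*9=36, 7*3=21 => row sum = 28
Row 2: 1*-6=-6, 9*8=72, 7*-6=-42, 4*-6=-24 => row sum = 0
Row 3: 0*1=0, 2*8=16, 0*0=0, -7*9=-63 => row sum = -47
Row 4: 3*0=0, 2*4=8, -4*8=-32, -4*2=-8 => row sum = -32
Total = 28 + 0 + -47 + -32 = -51

-51


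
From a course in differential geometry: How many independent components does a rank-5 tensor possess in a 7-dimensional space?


The number of components of a rank-r tensor in d dimensions is d^r.
Here d = 7 and r = 5.
7^5 = 16807

16807


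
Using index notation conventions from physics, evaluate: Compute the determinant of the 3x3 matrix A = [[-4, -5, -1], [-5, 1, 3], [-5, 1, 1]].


Expanding along the first row, det(A) = a11*M_11 - a12*M_12 + a13*M_13, where M_1j is the (1,j) minor.
Minor M_11 = 1*1 - 3*1 = -2
Minor M_12 = -5*1 - 3*-5 = 10
Minor M_13 = -5*1 - 1*-5 = 0
det = -4*(-2) - -5*(10) + -1*(0)
    = 8 - -50 + 0
    = 58

58


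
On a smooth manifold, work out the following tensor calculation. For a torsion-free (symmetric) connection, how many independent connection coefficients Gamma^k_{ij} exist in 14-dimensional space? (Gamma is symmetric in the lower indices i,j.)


Christoffel symbols Gamma^k_{ij} are symmetric in i,j, so there are d * d(d+1)/2 independent symbols.
d = 14
d(d+1)/2 = 14 * 15 / 2 = 105
Total = 14 * 105 = 1470

1470


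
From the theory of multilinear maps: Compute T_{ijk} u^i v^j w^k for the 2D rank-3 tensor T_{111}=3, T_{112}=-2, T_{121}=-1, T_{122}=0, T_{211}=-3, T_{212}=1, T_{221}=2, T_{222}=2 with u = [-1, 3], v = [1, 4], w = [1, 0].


S = sum over i,j,k of T_{ijk} u_i v_j w_k. Expanding all 8 terms:
T_{111}*u_1*v_1*w_1 = 3*-1*1*1 = -3  (running total: -3)
T_{112}*u_1*v_1*w_2 = -2*-1*1*0 = 0  (running total: -3)
T_{121}*u_1*v_2*w_1 = -1*-1*4*1 = 4  (running total: 1)
T_{122}*u_1*v_2*w_2 = 0*-1*4*0 = 0  (running total: 1)
T_{211}*u_2*v_1*w_1 = -3*3*1*1 = -9  (running total: -8)
T_{212}*u_2*v_1*w_2 = 1*3*1*0 = 0  (running total: -8)
T_{221}*u_2*v_2*w_1 = 2*3*4*1 = 24  (running total: 16)
T_{222}*u_2*v_2*w_2 = 2*3*4*0 = 0  (running total: 16)
S = 16

16


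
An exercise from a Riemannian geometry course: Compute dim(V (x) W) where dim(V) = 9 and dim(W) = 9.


The dimension of a tensor product is the product of dimensions.
dim(V) = 9, dim(W) = 9
dim(V (x) W) = 9 * 9 = 81

81


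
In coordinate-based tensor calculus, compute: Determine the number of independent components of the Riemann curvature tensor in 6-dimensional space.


The Riemann tensor in d dimensions has d^2(d^2 - 1)/12 independent components.
d = 6, so d^2 = 36
d^2 - 1 = 35
d^2(d^2 - 1) = 36 * 35 = 1260
Divide by 12: 1260 / 12 = 105

105


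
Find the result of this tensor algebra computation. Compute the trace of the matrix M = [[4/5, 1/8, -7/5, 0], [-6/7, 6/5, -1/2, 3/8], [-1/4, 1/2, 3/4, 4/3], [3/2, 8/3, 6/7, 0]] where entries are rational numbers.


The trace is the sum of diagonal entries.
Diagonal: M[1,1] = 4/5, M[2,2] = 6/5, M[3,3] = 3/4, M[4,4] = 0
Tr(M) = 4/5 + 6/5 + 3/4 + 0
Computing step by step:
After adding M[1,1]: 4/5
After adding M[2,2]: 2
After adding M[3,3]: 11/4
After adding M[4,4]: 11/4
Tr(M) = 11/4

11/4


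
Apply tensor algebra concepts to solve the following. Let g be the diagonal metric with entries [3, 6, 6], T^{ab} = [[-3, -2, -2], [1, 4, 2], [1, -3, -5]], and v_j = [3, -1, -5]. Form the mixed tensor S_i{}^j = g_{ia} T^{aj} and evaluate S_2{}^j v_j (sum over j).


Step 1: lower the first index. For a diagonal metric, g_{ia} T^{aj} = g_{ii} T^{ij} (no sum on i).
g_{22} = 6
S_2{}^1 = 6 * T^{21} = 6 * 1 = 6
S_2{}^2 = 6 * T^{22} = 6 * 4 = 24
S_2{}^3 = 6 * T^{23} = 6 * 2 = 12
Step 2: contract S_2{}^j with v_j.
S_2{}^1 * v_1 = 6 * 3 = 18
S_2{}^2 * v_2 = 24 * -1 = -24
S_2{}^3 * v_3 = 12 * -5 = -60
Result = 18 + -24 + -60 = -66

-66


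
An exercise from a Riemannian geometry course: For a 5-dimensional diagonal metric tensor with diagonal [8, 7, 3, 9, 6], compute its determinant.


For a diagonal metric, the determinant is the product of diagonal entries.
Diagonal entries: 8, 7, 3, 9, 6
det(g) = 8 * 7 * 3 * 9 * 6 = 9072

9072


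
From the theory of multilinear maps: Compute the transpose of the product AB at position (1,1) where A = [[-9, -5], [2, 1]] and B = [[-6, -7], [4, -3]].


(AB)^T_{ij} = (AB)_{ji} = sum_k A_{jk} B_{ki}.
For i=1, j=1 we need (AB)_{11}:
A_{11} * B_{11} = -9 * -6 = 54
A_{12} * B_{21} = -5 * 4 = -20
Sum = 54 + -20 = 34

34


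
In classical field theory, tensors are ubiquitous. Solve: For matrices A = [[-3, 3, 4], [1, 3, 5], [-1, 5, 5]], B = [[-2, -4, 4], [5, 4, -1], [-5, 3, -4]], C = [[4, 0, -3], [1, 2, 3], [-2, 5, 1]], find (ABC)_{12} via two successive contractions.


(ABC)_{12} = sum_m (AB)_{1m} C_{m2}. First compute row 1 of AB.
(AB)_{11} = -3*-2 + 3*5 + 4*-5 = 1
(AB)_{12} = -3*-4 + 3*4 + 4*3 = 36
(AB)_{13} = -3*4 + 3*-1 + 4*-4 = -31
Now contract with column 2 of C:
(AB)_{11} * C_{12} = 1 * 0 = 0
(AB)_{12} * C_{22} = 36 * 2 = 72
(AB)_{13} * C_{32} = -31 * 5 = -155
(ABC)_{12} = 0 + 72 + -155 = -83

-83


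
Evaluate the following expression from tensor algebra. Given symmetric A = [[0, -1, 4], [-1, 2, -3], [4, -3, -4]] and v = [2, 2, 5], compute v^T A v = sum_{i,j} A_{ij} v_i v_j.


First compute Av:
(Av)_1 = 0*2 + -1*2 + 4*5 = 18
(Av)_2 = -1*2 + 2*2 + -3*5 = -13
(Av)_3 = 4*2 + -3*2 + -4*5 = -18
Av = [18, -13, -18]
Then v^T (Av) = 2*18 + 2*-13 + 5*-18
= 36 + -26 + -90 = -80

-80


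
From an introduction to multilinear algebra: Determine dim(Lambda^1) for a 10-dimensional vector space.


The dimension of the space of p-forms on an n-dimensional space is C(n, p).
n = 10, p = 1
C(10, 1) = 10! / (1! * 9!) = 10

10


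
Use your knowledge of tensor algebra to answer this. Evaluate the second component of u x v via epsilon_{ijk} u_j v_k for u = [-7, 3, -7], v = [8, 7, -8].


(u x v)_2 = sum_{j,k} epsilon_{2jk} u_j v_k. Only permutations of (1,2,3) contribute; the two non-zero terms are:
eps_{213} u_1 v_3 = -1 * -7 * -8 = -56
eps_{231} u_3 v_1 = 1 * -7 * 8 = -56
(u x v)_2 = -112

-112


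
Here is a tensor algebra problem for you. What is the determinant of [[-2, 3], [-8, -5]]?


For a 2x2 matrix [[a, b], [c, d]], det = a*d - b*c.
a = -2, b = 3, c = -8, d = -5
a*d = -2 * -5 = 10
b*c = 3 * -8 = -24
det = 10 - -24 = 34

34


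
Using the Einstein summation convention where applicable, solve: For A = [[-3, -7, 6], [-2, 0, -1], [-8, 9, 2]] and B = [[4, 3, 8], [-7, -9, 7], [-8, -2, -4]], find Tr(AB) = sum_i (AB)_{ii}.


Tr(AB) = sum_i (AB)_{ii} where (AB)_{ii} = sum_k A_{ik} B_{ki}.
(AB)_{11} = -3*4 + -7*-7 + 6*-8 = -11
(AB)_{22} = -2*3 + 0*-9 + -1*-2 = -4
(AB)_{33} = -8*8 + 9*7 + 2*-4 = -9
Tr(AB) = -11 + -4 + -9 = -24

-24


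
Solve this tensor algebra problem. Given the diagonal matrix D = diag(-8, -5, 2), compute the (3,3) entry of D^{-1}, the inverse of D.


For a diagonal matrix, the inverse has entries (D^{-1})_{ii} = 1/d_{ii}.
The diagonal entries are: d_{11} = -8, d_{22} = -5, d_{33} = 2
We need (D^{-1})_{33} = 1/d_{33} = 1/2 = 1/2

1/2


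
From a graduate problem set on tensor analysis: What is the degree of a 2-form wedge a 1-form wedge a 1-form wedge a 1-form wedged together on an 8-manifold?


The degree of a wedge product is the sum of the degrees of the individual forms.
Degrees: 2, 1, 1, 1
Total degree = 2 + 1 + 1 + 1 = 5

5


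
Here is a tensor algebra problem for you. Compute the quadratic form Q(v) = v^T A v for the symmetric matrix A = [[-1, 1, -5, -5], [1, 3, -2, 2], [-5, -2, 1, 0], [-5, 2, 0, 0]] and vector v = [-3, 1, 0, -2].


First compute Av:
(Av)_1 = -1*-3 + 1*1 + -5*0 + -5*-2 = 14
(Av)_2 = 1*-3 + 3*1 + -2*0 + 2*-2 = -4
(Av)_3 = -5*-3 + -2*1 + 1*0 + 0*-2 = 13
(Av)_4 = -5*-3 + 2*1 + 0*0 + 0*-2 = 17
Av = [14, -4, 13, 17]
Then v^T (Av) = -3*14 + 1*-4 + 0*13 + -2*17
= -42 + -4 + 0 + -34 = -80

-80


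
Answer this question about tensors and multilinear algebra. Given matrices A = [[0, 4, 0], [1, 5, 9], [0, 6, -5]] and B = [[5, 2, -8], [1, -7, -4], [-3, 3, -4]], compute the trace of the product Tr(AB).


Tr(AB) = sum_i (AB)_{ii} where (AB)_{ii} = sum_k A_{ik} B_{ki}.
(AB)_{11} = 0*5 + 4*1 + 0*-3 = 4
(AB)_{22} = 1*2 + 5*-7 + 9*3 = -6
(AB)_{33} = 0*-8 + 6*-4 + -5*-4 = -4
Tr(AB) = 4 + -6 + -4 = -6

-6


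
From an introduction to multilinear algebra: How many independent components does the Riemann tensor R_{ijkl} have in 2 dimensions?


The Riemann tensor in d dimensions has d^2(d^2 - 1)/12 independent components.
d = 2, so d^2 = 4
d^2 - 1 = 3
d^2(d^2 - 1) = 4 * 3 = 12
Divide by 12: 12 / 12 = 1

1


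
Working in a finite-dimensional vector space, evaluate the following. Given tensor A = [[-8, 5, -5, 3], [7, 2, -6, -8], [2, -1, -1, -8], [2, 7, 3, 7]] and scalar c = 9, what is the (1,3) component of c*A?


Scalar multiplication: (cA)_{ij} = c * A_{ij}.
c = 9
A_{13} = -5
(cA)_{13} = 9 * -5 = -45

-45


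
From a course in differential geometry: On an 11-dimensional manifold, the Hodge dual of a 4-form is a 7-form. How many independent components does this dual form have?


The Hodge dual of a p-form on an n-dimensional manifold is an (n-p)-form.
n = 11, p = 4, so dual degree = 11 - 4 = 7
The number of components is C(n, n-p) = C(11, 7) = 330

330


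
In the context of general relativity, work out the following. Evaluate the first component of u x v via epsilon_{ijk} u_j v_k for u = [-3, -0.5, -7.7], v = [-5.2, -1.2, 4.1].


(u x v)_1 = sum_{j,k} epsilon_{1jk} u_j v_k. Only permutations of (1,2,3) contribute; the two non-zero terms are:
eps_{123} u_2 v_3 = 1 * -0.5 * 4.1 = -2.05
eps_{132} u_3 v_2 = -1 * -7.7 * -1.2 = -9.24
(u x v)_1 = -11.29

-11.29


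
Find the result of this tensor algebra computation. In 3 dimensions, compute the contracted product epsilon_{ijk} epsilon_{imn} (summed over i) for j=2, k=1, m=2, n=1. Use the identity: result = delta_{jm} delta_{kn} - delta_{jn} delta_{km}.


Using the identity: epsilon_{ijk} epsilon_{imn} = delta_{jm} delta_{kn} - delta_{jn} delta_{km}.
delta_{22} = 1
delta_{11} = 1
delta_{21} = 0
delta_{12} = 0
Result = 1 * 1 - 0 * 0 = 1 - 0 = 1

1


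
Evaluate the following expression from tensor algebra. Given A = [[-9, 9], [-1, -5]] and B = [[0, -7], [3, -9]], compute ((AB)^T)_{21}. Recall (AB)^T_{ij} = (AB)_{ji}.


(AB)^T_{ij} = (AB)_{ji} = sum_k A_{jk} B_{ki}.
For i=2, j=1 we need (AB)_{12}:
A_{11} * B_{12} = -9 * -7 = 63
A_{12} * B_{22} = 9 * -9 = -81
Sum = 63 + -81 = -18

-18


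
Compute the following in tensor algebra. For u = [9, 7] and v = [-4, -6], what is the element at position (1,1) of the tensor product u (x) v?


The outer product entry T_{ij} = u_i * v_j.
We need i=1, j=1.
u_1 = 9, v_1 = -4
T_{1,1} = 9 * -4 = -36

-36


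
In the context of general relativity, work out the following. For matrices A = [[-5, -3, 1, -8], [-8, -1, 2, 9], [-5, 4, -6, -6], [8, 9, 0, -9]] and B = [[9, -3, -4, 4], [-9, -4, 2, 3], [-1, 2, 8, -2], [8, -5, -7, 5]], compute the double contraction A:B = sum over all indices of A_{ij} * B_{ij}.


A:B = sum over all i,j of A_{ij} * B_{ij}.
Row 1: -5*9=-45, -3*-3=9, 1*-4=-4, -8*4=-32 => row sum = -72
Row 2: -8*-9=72, -1*-4=4, 2*2=4, 9*3=27 => row sum = 107
Row 3: -5*-1=5, 4*2=8, -6*8=-48, -6*-2=12 => row sum = -23
Row 4: 8*8=64, 9*-5=-45, 0*-7=0, -9*5=-45 => row sum = -26
Total = -72 + 107 + -23 + -26 = -14

-14


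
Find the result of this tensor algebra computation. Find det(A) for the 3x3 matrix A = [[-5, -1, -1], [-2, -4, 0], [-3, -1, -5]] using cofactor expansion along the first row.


Expanding along the first row, det(A) = a11*M_11 - a12*M_12 + a13*M_13, where M_1j is the (1,j) minor.
Minor M_11 = -4*-5 - 0*-1 = 20
Minor M_12 = -2*-5 - 0*-3 = 10
Minor M_13 = -2*-1 - -4*-3 = -10
det = -5*(20) - -1*(10) + -1*(-10)
    = -100 - -10 + 10
    = -80

-80


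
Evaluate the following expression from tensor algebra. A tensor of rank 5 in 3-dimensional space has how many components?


The number of components of a rank-r tensor in d dimensions is d^r.
Here d = 3 and r = 5.
3^5 = 243

243


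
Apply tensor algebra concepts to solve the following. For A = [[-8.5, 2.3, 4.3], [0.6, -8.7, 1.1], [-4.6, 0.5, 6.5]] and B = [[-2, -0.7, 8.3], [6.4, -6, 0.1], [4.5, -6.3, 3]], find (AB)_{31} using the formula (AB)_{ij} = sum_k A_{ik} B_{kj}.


(AB)_{ij} = sum_k A_{ik} B_{kj}.
For i=3, j=1:
A_{31} * B_{11} = -4.6 * -2 = 9.2
A_{32} * B_{21} = 0.5 * 6.4 = 3.2
A_{33} * B_{31} = 6.5 * 4.5 = 29.25
Sum = 9.2 + 3.2 + 29.25 = 41.65

41.65


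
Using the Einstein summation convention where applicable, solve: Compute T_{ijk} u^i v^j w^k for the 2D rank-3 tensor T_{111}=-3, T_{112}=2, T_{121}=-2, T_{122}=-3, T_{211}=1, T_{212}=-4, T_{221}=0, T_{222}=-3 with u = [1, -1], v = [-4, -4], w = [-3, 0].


S = sum over i,j,k of T_{ijk} u_i v_j w_k. Expanding all 8 terms:
T_{111}*u_1*v_1*w_1 = -3*1*-4*-3 = -36  (running total: -36)
T_{112}*u_1*v_1*w_2 = 2*1*-4*0 = 0  (running total: -36)
T_{121}*u_1*v_2*w_1 = -2*1*-4*-3 = -24  (running total: -60)
T_{122}*u_1*v_2*w_2 = -3*1*-4*0 = 0  (running total: -60)
T_{211}*u_2*v_1*w_1 = 1*-1*-4*-3 = -12  (running total: -72)
T_{212}*u_2*v_1*w_2 = -4*-1*-4*0 = 0  (running total: -72)
T_{221}*u_2*v_2*w_1 = 0*-1*-4*-3 = 0  (running total: -72)
T_{222}*u_2*v_2*w_2 = -3*-1*-4*0 = 0  (running total: -72)
S = -72

-72


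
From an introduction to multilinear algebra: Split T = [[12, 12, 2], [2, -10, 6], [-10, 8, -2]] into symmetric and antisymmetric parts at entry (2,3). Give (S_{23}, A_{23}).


T_{23} = 6
T_{32} = 8
S_{23} = (6 + 8)/2 = 14/2 = 7
A_{23} = (6 - 8)/2 = -2/2 = -1
Check: S + A = 7 + -1 = 6 = T_{23}.

(7, -1)


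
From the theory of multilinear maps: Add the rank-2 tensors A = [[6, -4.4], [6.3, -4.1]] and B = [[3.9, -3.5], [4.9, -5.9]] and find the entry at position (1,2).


Tensor addition is component-wise: (A + B)_{ij} = A_{ij} + B_{ij}.
A_{12} = -4.4
B_{12} = -3.5
(A + B)_{12} = -4.4 + -3.5 = -7.9

-7.9


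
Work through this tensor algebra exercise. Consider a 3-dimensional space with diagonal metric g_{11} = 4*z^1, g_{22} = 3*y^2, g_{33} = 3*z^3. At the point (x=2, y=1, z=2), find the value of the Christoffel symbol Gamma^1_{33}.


For a diagonal metric, Gamma^k_{ij} = (1/2) g^{kk} (dg_{ik}/dx_j + dg_{jk}/dx_i - dg_{ij}/dx_k).
The metric is diagonal, so g_{ab} = 0 for a != b.
At the given point: g_{11} = 8, g_{22} = 3, g_{33} = 24
g^{11} = 1/8
dg_{31}/dx_3 = 0 (off-diagonal)
dg_{31}/dx_3 = 0 (off-diagonal)
dg_{33}/dx_1 = dg_{33}/dx_1 = 0
Numerator = 0 + 0 - 0 = 0
Gamma^1_{33} = 0 / (2 * 8) = 0

0


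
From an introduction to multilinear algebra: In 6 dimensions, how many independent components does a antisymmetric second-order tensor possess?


A antisymmetric rank-2 tensor in d dimensions has d(d-1)/2 independent components.
d = 6
d(d-1)/2 = 6 * 5 / 2 = 30 / 2 = 15

15


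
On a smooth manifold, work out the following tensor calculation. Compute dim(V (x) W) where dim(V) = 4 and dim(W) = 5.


The dimension of a tensor product is the product of dimensions.
dim(V) = 4, dim(W) = 5
dim(V (x) W) = 4 * 5 = 20

20


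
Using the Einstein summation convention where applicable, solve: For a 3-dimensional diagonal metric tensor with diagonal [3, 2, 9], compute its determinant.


For a diagonal metric, the determinant is the product of diagonal entries.
Diagonal entries: 3, 2, 9
det(g) = 3 * 2 * 9 = 54

54


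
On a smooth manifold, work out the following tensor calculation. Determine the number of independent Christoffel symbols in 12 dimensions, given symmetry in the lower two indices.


Christoffel symbols Gamma^k_{ij} are symmetric in i,j, so there are d * d(d+1)/2 independent symbols.
d = 12
d(d+1)/2 = 12 * 13 / 2 = 78
Total = 12 * 78 = 936

936


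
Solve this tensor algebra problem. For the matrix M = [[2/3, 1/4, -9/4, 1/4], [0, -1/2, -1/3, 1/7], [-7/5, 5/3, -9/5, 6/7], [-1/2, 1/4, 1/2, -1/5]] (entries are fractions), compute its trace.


The trace is the sum of diagonal entries.
Diagonal: M[1,1] = 2/3, M[2,2] = -1/2, M[3,3] = -9/5, M[4,4] = -1/5
Tr(M) = 2/3 + -1/2 + -9/5 + -1/5
Computing step by step:
After adding M[1,1]: 2/3
After adding M[2,2]: 1/6
After adding M[3,3]: -49/30
After adding M[4,4]: -11/6
Tr(M) = -11/6

-11/6


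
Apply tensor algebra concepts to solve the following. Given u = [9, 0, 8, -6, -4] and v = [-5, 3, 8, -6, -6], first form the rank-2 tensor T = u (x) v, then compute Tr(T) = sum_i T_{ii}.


The outer product gives T_{ij} = u_i v_j.
The trace (contraction) is Tr(T) = sum_i T_{ii} = sum_i u_i v_i.
Diagonal entries:
T_{11} = u_1 * v_1 = 9 * -5 = -45
T_{22} = u_2 * v_2 = 0 * 3 = 0
T_{33} = u_3 * v_3 = 8 * 8 = 64
T_{44} = u_4 * v_4 = -6 * -6 = 36
T_{55} = u_5 * v_5 = -4 * -6 = 24
Tr(T) = -45 + 0 + 64 + 36 + 24 = 79

79


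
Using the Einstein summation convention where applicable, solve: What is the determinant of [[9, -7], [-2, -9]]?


For a 2x2 matrix [[a, b], [c, d]], det = a*d - b*c.
a = 9, b = -7, c = -2, d = -9
a*d = 9 * -9 = -81
b*c = -7 * -2 = 14
det = -81 - 14 = -95

-95


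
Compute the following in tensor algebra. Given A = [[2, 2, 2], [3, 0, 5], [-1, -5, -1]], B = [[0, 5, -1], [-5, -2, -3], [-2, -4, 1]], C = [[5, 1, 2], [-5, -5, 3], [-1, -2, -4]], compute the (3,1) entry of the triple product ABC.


(ABC)_{31} = sum_m (AB)_{3m} C_{m1}. First compute row 3 of AB.
(AB)_{31} = -1*0 + -5*-5 + -1*-2 = 27
(AB)_{32} = -1*5 + -5*-2 + -1*-4 = 9
(AB)_{33} = -1*-1 + -5*-3 + -1*1 = 15
Now contract with column 1 of C:
(AB)_{31} * C_{11} = 27 * 5 = 135
(AB)_{32} * C_{21} = 9 * -5 = -45
(AB)_{33} * C_{31} = 15 * -1 = -15
(ABC)_{31} = 135 + -45 + -15 = 75

75


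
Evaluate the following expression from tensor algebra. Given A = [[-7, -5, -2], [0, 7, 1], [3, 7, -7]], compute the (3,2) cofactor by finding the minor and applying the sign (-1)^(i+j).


To find cofactor C_{32}, delete row 3 and column 2.
The resulting 2x2 submatrix is: [[-7, -2], [0, 1]]
Minor M_{32} = -7*1 - -2*0
  = -7 - 0 = -7
Sign = (-1)^(3+2) = (-1)^5 = -1
Cofactor C_{32} = -1 * -7 = 7

7


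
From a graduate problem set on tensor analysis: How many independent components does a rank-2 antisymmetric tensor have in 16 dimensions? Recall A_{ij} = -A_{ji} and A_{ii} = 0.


An antisymmetric rank-2 tensor satisfies A_{ij} = -A_{ji}, so diagonal entries are zero.
The independent components are the upper-triangular entries: C(n, 2) = n(n-1)/2.
n = 16
C(16, 2) = 16 * 15 / 2 = 240 / 2 = 120

120


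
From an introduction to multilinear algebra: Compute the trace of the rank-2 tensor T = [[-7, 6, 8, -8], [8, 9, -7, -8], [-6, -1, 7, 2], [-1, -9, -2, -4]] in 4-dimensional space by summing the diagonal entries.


The contraction (trace) of a rank-2 tensor is the sum of its diagonal elements.
Diagonal entries: A[1,1] = -7, A[2,2] = 9, A[3,3] = 7, A[4,4] = -4
Tr(A) = -7 + 9 + 7 + -4 = 5

5


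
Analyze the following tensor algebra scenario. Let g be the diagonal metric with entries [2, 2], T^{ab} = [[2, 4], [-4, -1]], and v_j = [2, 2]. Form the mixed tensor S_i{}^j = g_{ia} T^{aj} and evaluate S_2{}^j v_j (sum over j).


Step 1: lower the first index. For a diagonal metric, g_{ia} T^{aj} = g_{ii} T^{ij} (no sum on i).
g_{22} = 2
S_2{}^1 = 2 * T^{21} = 2 * -4 = -8
S_2{}^2 = 2 * T^{22} = 2 * -1 = -2
Step 2: contract S_2{}^j with v_j.
S_2{}^1 * v_1 = -8 * 2 = -16
S_2{}^2 * v_2 = -2 * 2 = -4
Result = -16 + -4 = -20

-20


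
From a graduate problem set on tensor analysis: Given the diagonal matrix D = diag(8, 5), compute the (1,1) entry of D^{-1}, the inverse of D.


For a diagonal matrix, the inverse has entries (D^{-1})_{ii} = 1/d_{ii}.
The diagonal entries are: d_{11} = 8, d_{22} = 5
We need (D^{-1})_{11} = 1/d_{11} = 1/8 = 1/8

1/8


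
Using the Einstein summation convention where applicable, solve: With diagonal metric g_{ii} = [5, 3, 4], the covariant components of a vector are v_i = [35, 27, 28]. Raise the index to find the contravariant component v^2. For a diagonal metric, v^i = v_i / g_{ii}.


To raise an index with a diagonal metric: v^i = v_i / g_{ii}.
For index 2: v_2 = 27, g_{22} = 3
v^2 = 27 / 3 = 9

9


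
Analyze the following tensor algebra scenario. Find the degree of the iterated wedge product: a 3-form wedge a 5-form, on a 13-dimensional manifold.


The degree of a wedge product is the sum of the degrees of the individual forms.
Degrees: 3, 5
Total degree = 3 + 5 = 8

8


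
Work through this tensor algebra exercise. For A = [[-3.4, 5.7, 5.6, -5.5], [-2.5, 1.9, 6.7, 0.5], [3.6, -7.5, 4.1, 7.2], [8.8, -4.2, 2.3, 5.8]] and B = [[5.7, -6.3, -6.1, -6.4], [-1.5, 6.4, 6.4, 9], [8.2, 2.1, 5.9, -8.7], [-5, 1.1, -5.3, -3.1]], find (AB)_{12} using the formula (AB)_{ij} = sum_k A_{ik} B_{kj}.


(AB)_{ij} = sum_k A_{ik} B_{kj}.
For i=1, j=2:
A_{11} * B_{12} = -3.4 * -6.3 = 21.42
A_{12} * B_{22} = 5.7 * 6.4 = 36.48
A_{13} * B_{32} = 5.6 * 2.1 = 11.76
A_{14} * B_{42} = -5.5 * 1.1 = -6.05
Sum = 21.42 + 36.48 + 11.76 + -6.05 = 63.61

63.61


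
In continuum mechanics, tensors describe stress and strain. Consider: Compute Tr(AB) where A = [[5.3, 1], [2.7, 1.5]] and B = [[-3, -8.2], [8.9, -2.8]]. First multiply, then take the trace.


Tr(AB) = sum_i (AB)_{ii} where (AB)_{ii} = sum_k A_{ik} B_{ki}.
(AB)_{11} = 5.3*-3 + 1*8.9 = -7
(AB)_{22} = 2.7*-8.2 + 1.5*-2.8 = -26.34
Tr(AB) = -7 + -26.34 = -33.34

-33.34


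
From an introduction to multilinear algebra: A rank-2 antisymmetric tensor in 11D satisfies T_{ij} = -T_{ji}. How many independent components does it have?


An antisymmetric rank-2 tensor satisfies A_{ij} = -A_{ji}, so diagonal entries are zero.
The independent components are the upper-triangular entries: C(n, 2) = n(n-1)/2.
n = 11
C(11, 2) = 11 * 10 / 2 = 110 / 2 = 55

55


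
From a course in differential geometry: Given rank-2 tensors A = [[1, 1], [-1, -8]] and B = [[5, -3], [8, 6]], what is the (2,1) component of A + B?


Tensor addition is component-wise: (A + B)_{ij} = A_{ij} + B_{ij}.
A_{21} = -1
B_{21} = 8
(A + B)_{21} = -1 + 8 = 7

7


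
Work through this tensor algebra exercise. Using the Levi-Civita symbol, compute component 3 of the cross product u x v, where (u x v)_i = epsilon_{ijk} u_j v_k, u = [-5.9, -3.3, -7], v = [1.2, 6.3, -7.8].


(u x v)_3 = sum_{j,k} epsilon_{3jk} u_j v_k. Only permutations of (1,2,3) contribute; the two non-zero terms are:
eps_{312} u_1 v_2 = 1 * -5.9 * 6.3 = -37.17
eps_{321} u_2 v_1 = -1 * -3.3 * 1.2 = 3.96
(u x v)_3 = -33.21

-33.21


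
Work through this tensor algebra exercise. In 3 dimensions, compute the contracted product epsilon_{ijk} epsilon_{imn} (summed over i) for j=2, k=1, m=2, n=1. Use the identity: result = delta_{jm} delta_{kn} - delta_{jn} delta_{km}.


Using the identity: epsilon_{ijk} epsilon_{imn} = delta_{jm} delta_{kn} - delta_{jn} delta_{km}.
delta_{22} = 1
delta_{11} = 1
delta_{21} = 0
delta_{12} = 0
Result = 1 * 1 - 0 * 0 = 1 - 0 = 1

1


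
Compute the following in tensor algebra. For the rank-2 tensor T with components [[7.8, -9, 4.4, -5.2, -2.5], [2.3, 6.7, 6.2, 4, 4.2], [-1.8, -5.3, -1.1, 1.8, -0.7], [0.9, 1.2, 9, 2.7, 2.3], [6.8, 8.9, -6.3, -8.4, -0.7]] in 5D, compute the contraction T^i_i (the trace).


The contraction (trace) of a rank-2 tensor is the sum of its diagonal elements.
Diagonal entries: A[1,1] = 7.8, A[2,2] = 6.7, A[3,3] = -1.1, A[4,4] = 2.7, A[5,5] = -0.7
Tr(A) = 7.8 + 6.7 + -1.1 + 2.7 + -0.7 = 15.4

15.4


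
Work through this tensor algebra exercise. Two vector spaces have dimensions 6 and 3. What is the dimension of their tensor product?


The dimension of a tensor product is the product of dimensions.
dim(V) = 6, dim(W) = 3
dim(V (x) W) = 6 * 3 = 18

18


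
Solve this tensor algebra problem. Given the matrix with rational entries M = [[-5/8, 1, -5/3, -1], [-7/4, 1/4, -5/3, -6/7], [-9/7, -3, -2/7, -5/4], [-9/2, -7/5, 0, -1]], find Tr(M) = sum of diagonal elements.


The trace is the sum of diagonal entries.
Diagonal: M[1,1] = -5/8, M[2,2] = 1/4, M[3,3] = -2/7, M[4,4] = -1
Tr(M) = -5/8 + 1/4 + -2/7 + -1
Computing step by step:
After adding M[1,1]: -5/8
After adding M[2,2]: -3/8
After adding M[3,3]: -37/56
After adding M[4,4]: -93/56
Tr(M) = -93/56

-93/56


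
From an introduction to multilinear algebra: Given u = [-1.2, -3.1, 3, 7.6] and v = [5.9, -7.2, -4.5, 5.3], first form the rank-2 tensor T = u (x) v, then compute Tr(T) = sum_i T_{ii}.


The outer product gives T_{ij} = u_i v_j.
The trace (contraction) is Tr(T) = sum_i T_{ii} = sum_i u_i v_i.
Diagonal entries:
T_{11} = u_1 * v_1 = -1.2 * 5.9 = -7.08
T_{22} = u_2 * v_2 = -3.1 * -7.2 = 22.32
T_{33} = u_3 * v_3 = 3 * -4.5 = -13.5
T_{44} = u_4 * v_4 = 7.6 * 5.3 = 40.28
Tr(T) = -7.08 + 22.32 + -13.5 + 40.28 = 42.02

42.02


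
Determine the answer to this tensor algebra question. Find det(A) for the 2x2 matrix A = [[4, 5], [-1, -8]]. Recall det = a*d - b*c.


For a 2x2 matrix [[a, b], [c, d]], det = a*d - b*c.
a = 4, b = 5, c = -1, d = -8
a*d = 4 * -8 = -32
b*c = 5 * -1 = -5
det = -32 - -5 = -27

-27


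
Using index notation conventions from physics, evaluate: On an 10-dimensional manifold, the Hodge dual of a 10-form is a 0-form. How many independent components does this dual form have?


The Hodge dual of a p-form on an n-dimensional manifold is an (n-p)-form.
n = 10, p = 10, so dual degree = 10 - 10 = 0
The number of components is C(n, n-p) = C(10, 0) = 1

1


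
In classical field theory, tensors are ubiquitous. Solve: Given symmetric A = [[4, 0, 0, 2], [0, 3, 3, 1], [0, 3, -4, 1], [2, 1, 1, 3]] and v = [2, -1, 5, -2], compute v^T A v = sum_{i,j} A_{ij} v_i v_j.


First compute Av:
(Av)_1 = 4*2 + 0*-1 + 0*5 + 2*-2 = 4
(Av)_2 = 0*2 + 3*-1 + 3*5 + 1*-2 = 10
(Av)_3 = 0*2 + 3*-1 + -4*5 + 1*-2 = -25
(Av)_4 = 2*2 + 1*-1 + 1*5 + 3*-2 = 2
Av = [4, 10, -25, 2]
Then v^T (Av) = 2*4 + -1*10 + 5*-25 + -2*2
= 8 + -10 + -125 + -4 = -131

-131


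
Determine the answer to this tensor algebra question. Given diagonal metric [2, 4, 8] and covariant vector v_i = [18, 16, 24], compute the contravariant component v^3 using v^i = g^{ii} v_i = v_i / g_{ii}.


To raise an index with a diagonal metric: v^i = v_i / g_{ii}.
For index 3: v_3 = 24, g_{33} = 8
v^3 = 24 / 8 = 3

3


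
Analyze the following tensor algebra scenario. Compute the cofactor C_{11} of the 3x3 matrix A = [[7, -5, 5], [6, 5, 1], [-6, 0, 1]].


To find cofactor C_{11}, delete row 1 and column 1.
The resulting 2x2 submatrix is: [[5, 1], [0, 1]]
Minor M_{11} = 5*1 - 1*0
  = 5 - 0 = 5
Sign = (-1)^(1+1) = (-1)^2 = 1
Cofactor C_{11} = 1 * 5 = 5

5


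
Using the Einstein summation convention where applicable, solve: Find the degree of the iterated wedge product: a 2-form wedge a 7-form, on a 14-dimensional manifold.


The degree of a wedge product is the sum of the degrees of the individual forms.
Degrees: 2, 7
Total degree = 2 + 7 = 9

9


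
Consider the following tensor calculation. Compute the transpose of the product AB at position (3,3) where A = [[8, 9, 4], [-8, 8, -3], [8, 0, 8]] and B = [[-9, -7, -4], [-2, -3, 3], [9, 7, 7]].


(AB)^T_{ij} = (AB)_{ji} = sum_k A_{jk} B_{ki}.
For i=3, j=3 we need (AB)_{33}:
A_{31} * B_{13} = 8 * -4 = -32
A_{32} * B_{23} = 0 * 3 = 0
A_{33} * B_{33} = 8 * 7 = 56
Sum = -32 + 0 + 56 = 24

24


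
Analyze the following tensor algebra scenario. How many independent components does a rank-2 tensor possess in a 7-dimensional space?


The number of components of a rank-r tensor in d dimensions is d^r.
Here d = 7 and r = 2.
7^2 = 49

49


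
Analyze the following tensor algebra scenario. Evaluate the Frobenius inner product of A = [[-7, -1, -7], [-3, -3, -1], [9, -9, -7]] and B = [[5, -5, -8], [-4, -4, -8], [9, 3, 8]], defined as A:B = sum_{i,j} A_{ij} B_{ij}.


A:B = sum over all i,j of A_{ij} * B_{ij}.
Row 1: -7*5=-35, -1*-5=5, -7*-8=56 => row sum = 26
Row 2: -3*-4=12, -3*-4=12, -1*-8=8 => row sum = 32
Row 3: 9*9=81, -9*3=-27, -7*8=-56 => row sum = -2
Total = 26 + 32 + -2 = 56

56


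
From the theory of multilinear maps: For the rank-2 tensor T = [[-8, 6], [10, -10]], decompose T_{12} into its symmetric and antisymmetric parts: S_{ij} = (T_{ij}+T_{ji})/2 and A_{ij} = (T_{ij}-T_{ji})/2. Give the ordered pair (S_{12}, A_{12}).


T_{12} = 6
T_{21} = 10
S_{12} = (6 + 10)/2 = 16/2 = 8
A_{12} = (6 - 10)/2 = -4/2 = -2
Check: S + A = 8 + -2 = 6 = T_{12}.

(8, -2)


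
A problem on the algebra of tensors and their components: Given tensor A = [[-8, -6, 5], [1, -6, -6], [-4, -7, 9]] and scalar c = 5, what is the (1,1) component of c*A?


Scalar multiplication: (cA)_{ij} = c * A_{ij}.
c = 5
A_{11} = -8
(cA)_{11} = 5 * -8 = -40

-40


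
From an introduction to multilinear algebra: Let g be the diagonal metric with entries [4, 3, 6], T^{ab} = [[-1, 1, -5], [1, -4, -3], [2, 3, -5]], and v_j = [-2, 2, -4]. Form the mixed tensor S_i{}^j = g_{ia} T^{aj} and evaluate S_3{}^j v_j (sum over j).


Step 1: lower the first index. For a diagonal metric, g_{ia} T^{aj} = g_{ii} T^{ij} (no sum on i).
g_{33} = 6
S_3{}^1 = 6 * T^{31} = 6 * 2 = 12
S_3{}^2 = 6 * T^{32} = 6 * 3 = 18
S_3{}^3 = 6 * T^{33} = 6 * -5 = -30
Step 2: contract S_3{}^j with v_j.
S_3{}^1 * v_1 = 12 * -2 = -24
S_3{}^2 * v_2 = 18 * 2 = 36
S_3{}^3 * v_3 = -30 * -4 = 120
Result = -24 + 36 + 120 = 132

132
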